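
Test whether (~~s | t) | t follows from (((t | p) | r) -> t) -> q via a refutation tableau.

No

Initial set: {T ((((t | p) | r) -> t) -> q); F ((~~s | t) | t)}.
F ((~~s | t) | t): α-rule — add F (~~s | t), F t.
F (~~s | t): α-rule — add F ~~s, F t.
F ~~s: drop double negation, giving F s.
T ((((t | p) | r) -> t) -> q): β-rule — branch into F (((t | p) | r) -> t)  //  T q.
  branch 1 (add F (((t | p) | r) -> t)):
    F (((t | p) | r) -> t): α-rule — add T ((t | p) | r), F t.
    T ((t | p) | r): β-rule — branch into T (t | p)  //  T r.
      branch 1.1 (add T (t | p)):
        T (t | p): β-rule — branch into T t  //  T p.
          branch 1.1.1 (add T t):
            × closes — contains both t and ~t.
          branch 1.1.2 (add T p):
            ○ open, literals {p=true, s=false, t=false}.
      branch 1.2 (add T r):
        ○ open, literals {r=true, s=false, t=false}.
  branch 2 (add T q):
    ○ open, literals {q=true, s=false, t=false}.
1 branch closed, 3 open.
An open branch gives a countermodel: p=true, s=false, t=false (unmentioned atoms arbitrary); the premises hold there but the conclusion fails.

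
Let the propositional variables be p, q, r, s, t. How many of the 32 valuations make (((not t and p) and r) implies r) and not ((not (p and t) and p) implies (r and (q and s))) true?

Initial set: {((((not t and p) and r) implies r) and not ((not (p and t) and p) implies (r and (q and s))))}.
((((not t and p) and r) implies r) and not ((not (p and t) and p) implies (r and (q and s)))): α-rule — add (((not t and p) and r) implies r), not ((not (p and t) and p) implies (r and (q and s))).
not ((not (p and t) and p) implies (r and (q and s))): α-rule — add (not (p and t) and p), not (r and (q and s)).
(not (p and t) and p): α-rule — add not (p and t), p.
(((not t and p) and r) implies r): β-rule — branch into not ((not t and p) and r)  //  r.
  branch 1 (add not ((not t and p) and r)):
    not (r and (q and s)): β-rule — branch into not r  //  not (q and s).
      branch 1.1 (add not r):
        not (p and t): β-rule — branch into not p  //  not t.
          branch 1.1.1 (add not p):
            × closes — contains both p and not p.
          branch 1.1.2 (add not t):
            not ((not t and p) and r): β-rule — branch into not (not t and p)  //  not r.
              branch 1.1.2.1 (add not (not t and p)):
                not (not t and p): β-rule — branch into not not t  //  not p.
                  branch 1.1.2.1.1 (add not not t):
                    × closes — contains both t and not t.
                  branch 1.1.2.1.2 (add not p):
                    × closes — contains both p and not p.
              branch 1.1.2.2 (add not r):
                ○ open, literals {p=T, r=F, t=F}.
      branch 1.2 (add not (q and s)):
        not (p and t): β-rule — branch into not p  //  not t.
          branch 1.2.1 (add not p):
            × closes — contains both p and not p.
          branch 1.2.2 (add not t):
            not ((not t and p) and r): β-rule — branch into not (not t and p)  //  not r.
              branch 1.2.2.1 (add not (not t and p)):
                not (q and s): β-rule — branch into not q  //  not s.
                  branch 1.2.2.1.1 (add not q):
                    not (not t and p): β-rule — branch into not not t  //  not p.
                      branch 1.2.2.1.1.1 (add not not t):
                        × closes — contains both t and not t.
                      branch 1.2.2.1.1.2 (add not p):
                        × closes — contains both p and not p.
                  branch 1.2.2.1.2 (add not s):
                    not (not t and p): β-rule — branch into not not t  //  not p.
                      branch 1.2.2.1.2.1 (add not not t):
                        × closes — contains both t and not t.
                      branch 1.2.2.1.2.2 (add not p):
                        × closes — contains both p and not p.
              branch 1.2.2.2 (add not r):
                not (q and s): β-rule — branch into not q  //  not s.
                  branch 1.2.2.2.1 (add not q):
                    ○ open, literals {p=T, q=F, r=F, t=F}.
                  branch 1.2.2.2.2 (add not s):
                    ○ open, literals {p=T, r=F, s=F, t=F}.
  branch 2 (add r):
    not (r and (q and s)): β-rule — branch into not r  //  not (q and s).
      branch 2.1 (add not r):
        × closes — contains both r and not r.
      branch 2.2 (add not (q and s)):
        not (p and t): β-rule — branch into not p  //  not t.
          branch 2.2.1 (add not p):
            × closes — contains both p and not p.
          branch 2.2.2 (add not t):
            not (q and s): β-rule — branch into not q  //  not s.
              branch 2.2.2.1 (add not q):
                ○ open, literals {p=T, q=F, r=T, t=F}.
              branch 2.2.2.2 (add not s):
                ○ open, literals {p=T, r=T, s=F, t=F}.
10 branches closed, 5 open.
Each open branch fixes some atoms; the unmentioned ones are free. Counting distinct full assignments: branch {p=T, r=F, t=F} (q, s) contributes 4 new; branch {p=T, q=F, r=F, t=F} (s) contributes 0 new; branch {p=T, r=F, s=F, t=F} (q) contributes 0 new; branch {p=T, q=F, r=T, t=F} (s) contributes 2 new; branch {p=T, r=T, s=F, t=F} (q) contributes 1 new. Total: 7.

7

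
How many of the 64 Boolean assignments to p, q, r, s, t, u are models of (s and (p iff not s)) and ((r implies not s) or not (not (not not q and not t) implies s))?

8

Initial set: {((s and (p iff not s)) and ((r implies not s) or not (not (not not q and not t) implies s)))}.
((s and (p iff not s)) and ((r implies not s) or not (not (not not q and not t) implies s))): α-rule — add (s and (p iff not s)), ((r implies not s) or not (not (not not q and not t) implies s)).
(s and (p iff not s)): α-rule — add s, (p iff not s).
((r implies not s) or not (not (not not q and not t) implies s)): β-rule — branch into (r implies not s)  //  not (not (not not q and not t) implies s).
  branch 1 (add (r implies not s)):
    (p iff not s): β-rule — branch into p, not s  //  not p, not not s.
      branch 1.1 (add p, not s):
        × closes — contains both s and not s.
      branch 1.2 (add not p, not not s):
        (r implies not s): β-rule — branch into not r  //  not s.
          branch 1.2.1 (add not r):
            ○ open, literals {p=F, r=F, s=T}.
          branch 1.2.2 (add not s):
            × closes — contains both s and not s.
  branch 2 (add not (not (not not q and not t) implies s)):
    not (not (not not q and not t) implies s): α-rule — add not (not not q and not t), not s.
    × closes — contains both s and not s.
3 branches closed, 1 open.
Each open branch fixes some atoms; the unmentioned ones are free. Counting distinct full assignments: branch {p=F, r=F, s=T} (q, t, u) contributes 8 new. Total: 8.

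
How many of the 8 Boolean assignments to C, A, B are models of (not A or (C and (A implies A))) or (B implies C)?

7

Initial set: {((not A or (C and (A implies A))) or (B implies C))}.
((not A or (C and (A implies A))) or (B implies C)): β-rule — branch into (not A or (C and (A implies A)))  //  (B implies C).
  branch 1 (add (not A or (C and (A implies A)))):
    (not A or (C and (A implies A))): β-rule — branch into not A  //  (C and (A implies A)).
      branch 1.1 (add not A):
        ○ open, literals {A=false}.
      branch 1.2 (add (C and (A implies A))):
        (C and (A implies A)): α-rule — add C, (A implies A).
        (A implies A): β-rule — branch into not A  //  A.
          branch 1.2.1 (add not A):
            ○ open, literals {A=false, C=true}.
          branch 1.2.2 (add A):
            ○ open, literals {A=true, C=true}.
  branch 2 (add (B implies C)):
    (B implies C): β-rule — branch into not B  //  C.
      branch 2.1 (add not B):
        ○ open, literals {B=false}.
      branch 2.2 (add C):
        ○ open, literals {C=true}.
0 branches closed, 5 open.
Each open branch fixes some atoms; the unmentioned ones are free. Counting distinct full assignments: branch {A=false} (C, B) contributes 4 new; branch {A=false, C=true} (B) contributes 0 new; branch {A=true, C=true} (B) contributes 2 new; branch {B=false} (C, A) contributes 1 new; branch {C=true} (A, B) contributes 0 new. Total: 7.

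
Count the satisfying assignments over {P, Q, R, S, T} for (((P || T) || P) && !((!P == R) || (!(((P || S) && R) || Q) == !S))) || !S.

Initial set: {((((P || T) || P) && !((!P == R) || (!(((P || S) && R) || Q) == !S))) || !S)}.
((((P || T) || P) && !((!P == R) || (!(((P || S) && R) || Q) == !S))) || !S): β-rule — branch into (((P || T) || P) && !((!P == R) || (!(((P || S) && R) || Q) == !S)))  //  !S.
  branch 1 (add (((P || T) || P) && !((!P == R) || (!(((P || S) && R) || Q) == !S)))):
    (((P || T) || P) && !((!P == R) || (!(((P || S) && R) || Q) == !S))): α-rule — add ((P || T) || P), !((!P == R) || (!(((P || S) && R) || Q) == !S)).
    !((!P == R) || (!(((P || S) && R) || Q) == !S)): α-rule — add !(!P == R), !(!(((P || S) && R) || Q) == !S).
    ((P || T) || P): β-rule — branch into (P || T)  //  P.
      branch 1.1 (add (P || T)):
        !(!P == R): β-rule — branch into !P, !R  //  !!P, R.
          branch 1.1.1 (add !P, !R):
            !(!(((P || S) && R) || Q) == !S): β-rule — branch into !(((P || S) && R) || Q), !!S  //  !!(((P || S) && R) || Q), !S.
              branch 1.1.1.1 (add !(((P || S) && R) || Q), !!S):
                !(((P || S) && R) || Q): α-rule — add !((P || S) && R), !Q.
                (P || T): β-rule — branch into P  //  T.
                  branch 1.1.1.1.1 (add P):
                    × closes — contains both P and !P.
                  branch 1.1.1.1.2 (add T):
                    !((P || S) && R): β-rule — branch into !(P || S)  //  !R.
                      branch 1.1.1.1.2.1 (add !(P || S)):
                        !(P || S): α-rule — add !P, !S.
                        × closes — contains both S and !S.
                      branch 1.1.1.1.2.2 (add !R):
                        ○ open, literals {P=F, Q=F, R=F, S=T, T=T}.
              branch 1.1.1.2 (add !!(((P || S) && R) || Q), !S):
                (P || T): β-rule — branch into P  //  T.
                  branch 1.1.1.2.1 (add P):
                    × closes — contains both P and !P.
                  branch 1.1.1.2.2 (add T):
                    !!(((P || S) && R) || Q): β-rule — branch into ((P || S) && R)  //  Q.
                      branch 1.1.1.2.2.1 (add ((P || S) && R)):
                        ((P || S) && R): α-rule — add (P || S), R.
                        × closes — contains both R and !R.
                      branch 1.1.1.2.2.2 (add Q):
                        ○ open, literals {P=F, Q=T, R=F, S=F, T=T}.
          branch 1.1.2 (add !!P, R):
            !(!(((P || S) && R) || Q) == !S): β-rule — branch into !(((P || S) && R) || Q), !!S  //  !!(((P || S) && R) || Q), !S.
              branch 1.1.2.1 (add !(((P || S) && R) || Q), !!S):
                !(((P || S) && R) || Q): α-rule — add !((P || S) && R), !Q.
                (P || T): β-rule — branch into P  //  T.
                  branch 1.1.2.1.1 (add P):
                    !((P || S) && R): β-rule — branch into !(P || S)  //  !R.
                      branch 1.1.2.1.1.1 (add !(P || S)):
                        !(P || S): α-rule — add !P, !S.
                        × closes — contains both P and !P.
                      branch 1.1.2.1.1.2 (add !R):
                        × closes — contains both R and !R.
                  branch 1.1.2.1.2 (add T):
                    !((P || S) && R): β-rule — branch into !(P || S)  //  !R.
                      branch 1.1.2.1.2.1 (add !(P || S)):
                        !(P || S): α-rule — add !P, !S.
                        × closes — contains both P and !P.
                      branch 1.1.2.1.2.2 (add !R):
                        × closes — contains both R and !R.
              branch 1.1.2.2 (add !!(((P || S) && R) || Q), !S):
                (P || T): β-rule — branch into P  //  T.
                  branch 1.1.2.2.1 (add P):
                    !!(((P || S) && R) || Q): β-rule — branch into ((P || S) && R)  //  Q.
                      branch 1.1.2.2.1.1 (add ((P || S) && R)):
                        ((P || S) && R): α-rule — add (P || S), R.
                        (P || S): β-rule — branch into P  //  S.
                          branch 1.1.2.2.1.1.1 (add P):
                            ○ open, literals {P=T, R=T, S=F}.
                          branch 1.1.2.2.1.1.2 (add S):
                            × closes — contains both S and !S.
                      branch 1.1.2.2.1.2 (add Q):
                        ○ open, literals {P=T, Q=T, R=T, S=F}.
                  branch 1.1.2.2.2 (add T):
                    !!(((P || S) && R) || Q): β-rule — branch into ((P || S) && R)  //  Q.
                      branch 1.1.2.2.2.1 (add ((P || S) && R)):
                        ((P || S) && R): α-rule — add (P || S), R.
                        (P || S): β-rule — branch into P  //  S.
                          branch 1.1.2.2.2.1.1 (add P):
                            ○ open, literals {P=T, R=T, S=F, T=T}.
                          branch 1.1.2.2.2.1.2 (add S):
                            × closes — contains both S and !S.
                      branch 1.1.2.2.2.2 (add Q):
                        ○ open, literals {P=T, Q=T, R=T, S=F, T=T}.
      branch 1.2 (add P):
        !(!P == R): β-rule — branch into !P, !R  //  !!P, R.
          branch 1.2.1 (add !P, !R):
            × closes — contains both P and !P.
          branch 1.2.2 (add !!P, R):
            !(!(((P || S) && R) || Q) == !S): β-rule — branch into !(((P || S) && R) || Q), !!S  //  !!(((P || S) && R) || Q), !S.
              branch 1.2.2.1 (add !(((P || S) && R) || Q), !!S):
                !(((P || S) && R) || Q): α-rule — add !((P || S) && R), !Q.
                !((P || S) && R): β-rule — branch into !(P || S)  //  !R.
                  branch 1.2.2.1.1 (add !(P || S)):
                    !(P || S): α-rule — add !P, !S.
                    × closes — contains both P and !P.
                  branch 1.2.2.1.2 (add !R):
                    × closes — contains both R and !R.
              branch 1.2.2.2 (add !!(((P || S) && R) || Q), !S):
                !!(((P || S) && R) || Q): β-rule — branch into ((P || S) && R)  //  Q.
                  branch 1.2.2.2.1 (add ((P || S) && R)):
                    ((P || S) && R): α-rule — add (P || S), R.
                    (P || S): β-rule — branch into P  //  S.
                      branch 1.2.2.2.1.1 (add P):
                        ○ open, literals {P=T, R=T, S=F}.
                      branch 1.2.2.2.1.2 (add S):
                        × closes — contains both S and !S.
                  branch 1.2.2.2.2 (add Q):
                    ○ open, literals {P=T, Q=T, R=T, S=F}.
  branch 2 (add !S):
    ○ open, literals {S=F}.
14 branches closed, 9 open.
Each open branch fixes some atoms; the unmentioned ones are free. Counting distinct full assignments: branch {P=F, Q=F, R=F, S=T, T=T} (none free) contributes 1 new; branch {P=F, Q=T, R=F, S=F, T=T} (none free) contributes 1 new; branch {P=T, R=T, S=F} (Q, T) contributes 4 new; branch {P=T, Q=T, R=T, S=F} (T) contributes 0 new; branch {P=T, R=T, S=F, T=T} (Q) contributes 0 new; branch {P=T, Q=T, R=T, S=F, T=T} (none free) contributes 0 new; branch {P=T, R=T, S=F} (Q, T) contributes 0 new; branch {P=T, Q=T, R=T, S=F} (T) contributes 0 new; branch {S=F} (P, Q, R, T) contributes 11 new. Total: 17.

17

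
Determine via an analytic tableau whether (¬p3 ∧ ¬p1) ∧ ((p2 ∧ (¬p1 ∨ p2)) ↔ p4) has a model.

Initial set: {T ((¬p3 ∧ ¬p1) ∧ ((p2 ∧ (¬p1 ∨ p2)) ↔ p4))}.
T ((¬p3 ∧ ¬p1) ∧ ((p2 ∧ (¬p1 ∨ p2)) ↔ p4)): α-rule — add T (¬p3 ∧ ¬p1), T ((p2 ∧ (¬p1 ∨ p2)) ↔ p4).
T (¬p3 ∧ ¬p1): α-rule — add T ¬p3, T ¬p1.
T ((p2 ∧ (¬p1 ∨ p2)) ↔ p4): β-rule — branch into T (p2 ∧ (¬p1 ∨ p2)), T p4  //  F (p2 ∧ (¬p1 ∨ p2)), F p4.
  branch 1 (add T (p2 ∧ (¬p1 ∨ p2)), T p4):
    T (p2 ∧ (¬p1 ∨ p2)): α-rule — add T p2, T (¬p1 ∨ p2).
    T (¬p1 ∨ p2): β-rule — branch into T ¬p1  //  T p2.
      branch 1.1 (add T ¬p1):
        ○ open, literals {p1=0, p2=1, p3=0, p4=1}.
      branch 1.2 (add T p2):
        ○ open, literals {p1=0, p2=1, p3=0, p4=1}.
  branch 2 (add F (p2 ∧ (¬p1 ∨ p2)), F p4):
    F (p2 ∧ (¬p1 ∨ p2)): β-rule — branch into F p2  //  F (¬p1 ∨ p2).
      branch 2.1 (add F p2):
        ○ open, literals {p1=0, p2=0, p3=0, p4=0}.
      branch 2.2 (add F (¬p1 ∨ p2)):
        F (¬p1 ∨ p2): α-rule — add F ¬p1, F p2.
        × closes — contains both p1 and ¬p1.
1 branch closed, 3 open.
An open branch gives a satisfying assignment: p1=0, p2=1, p3=0, p4=1.

Satisfiable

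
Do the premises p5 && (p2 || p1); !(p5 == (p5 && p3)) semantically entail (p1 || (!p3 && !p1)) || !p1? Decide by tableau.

Yes

Initial set: {(p5 && (p2 || p1)); !(p5 == (p5 && p3)); !((p1 || (!p3 && !p1)) || !p1)}.
(p5 && (p2 || p1)): α-rule — add p5, (p2 || p1).
!((p1 || (!p3 && !p1)) || !p1): α-rule — add !(p1 || (!p3 && !p1)), !!p1.
!(p1 || (!p3 && !p1)): α-rule — add !p1, !(!p3 && !p1).
× closes — contains both p1 and !p1.
All 1 branch closes.
Every branch closed, so the premises entail the conclusion.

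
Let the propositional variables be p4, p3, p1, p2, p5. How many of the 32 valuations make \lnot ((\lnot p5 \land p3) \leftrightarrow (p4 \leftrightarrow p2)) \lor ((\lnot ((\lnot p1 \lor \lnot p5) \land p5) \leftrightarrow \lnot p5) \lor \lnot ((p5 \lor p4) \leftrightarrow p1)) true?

Initial set: {(\lnot ((\lnot p5 \land p3) \leftrightarrow (p4 \leftrightarrow p2)) \lor ((\lnot ((\lnot p1 \lor \lnot p5) \land p5) \leftrightarrow \lnot p5) \lor \lnot ((p5 \lor p4) \leftrightarrow p1)))}.
(\lnot ((\lnot p5 \land p3) \leftrightarrow (p4 \leftrightarrow p2)) \lor ((\lnot ((\lnot p1 \lor \lnot p5) \land p5) \leftrightarrow \lnot p5) \lor \lnot ((p5 \lor p4) \leftrightarrow p1))): β-rule — branch into \lnot ((\lnot p5 \land p3) \leftrightarrow (p4 \leftrightarrow p2))  //  ((\lnot ((\lnot p1 \lor \lnot p5) \land p5) \leftrightarrow \lnot p5) \lor \lnot ((p5 \lor p4) \leftrightarrow p1)).
  branch 1 (add \lnot ((\lnot p5 \land p3) \leftrightarrow (p4 \leftrightarrow p2))):
    \lnot ((\lnot p5 \land p3) \leftrightarrow (p4 \leftrightarrow p2)): β-rule — branch into (\lnot p5 \land p3), \lnot (p4 \leftrightarrow p2)  //  \lnot (\lnot p5 \land p3), (p4 \leftrightarrow p2).
      branch 1.1 (add (\lnot p5 \land p3), \lnot (p4 \leftrightarrow p2)):
        (\lnot p5 \land p3): α-rule — add \lnot p5, p3.
        \lnot (p4 \leftrightarrow p2): β-rule — branch into p4, \lnot p2  //  \lnot p4, p2.
          branch 1.1.1 (add p4, \lnot p2):
            ○ open, literals {p2=0, p3=1, p4=1, p5=0}.
          branch 1.1.2 (add \lnot p4, p2):
            ○ open, literals {p2=1, p3=1, p4=0, p5=0}.
      branch 1.2 (add \lnot (\lnot p5 \land p3), (p4 \leftrightarrow p2)):
        \lnot (\lnot p5 \land p3): β-rule — branch into \lnot \lnot p5  //  \lnot p3.
          branch 1.2.1 (add \lnot \lnot p5):
            (p4 \leftrightarrow p2): β-rule — branch into p4, p2  //  \lnot p4, \lnot p2.
              branch 1.2.1.1 (add p4, p2):
                ○ open, literals {p2=1, p4=1, p5=1}.
              branch 1.2.1.2 (add \lnot p4, \lnot p2):
                ○ open, literals {p2=0, p4=0, p5=1}.
          branch 1.2.2 (add \lnot p3):
            (p4 \leftrightarrow p2): β-rule — branch into p4, p2  //  \lnot p4, \lnot p2.
              branch 1.2.2.1 (add p4, p2):
                ○ open, literals {p2=1, p3=0, p4=1}.
              branch 1.2.2.2 (add \lnot p4, \lnot p2):
                ○ open, literals {p2=0, p3=0, p4=0}.
  branch 2 (add ((\lnot ((\lnot p1 \lor \lnot p5) \land p5) \leftrightarrow \lnot p5) \lor \lnot ((p5 \lor p4) \leftrightarrow p1))):
    ((\lnot ((\lnot p1 \lor \lnot p5) \land p5) \leftrightarrow \lnot p5) \lor \lnot ((p5 \lor p4) \leftrightarrow p1)): β-rule — branch into (\lnot ((\lnot p1 \lor \lnot p5) \land p5) \leftrightarrow \lnot p5)  //  \lnot ((p5 \lor p4) \leftrightarrow p1).
      branch 2.1 (add (\lnot ((\lnot p1 \lor \lnot p5) \land p5) \leftrightarrow \lnot p5)):
        (\lnot ((\lnot p1 \lor \lnot p5) \land p5) \leftrightarrow \lnot p5): β-rule — branch into \lnot ((\lnot p1 \lor \lnot p5) \land p5), \lnot p5  //  \lnot \lnot ((\lnot p1 \lor \lnot p5) \land p5), \lnot \lnot p5.
          branch 2.1.1 (add \lnot ((\lnot p1 \lor \lnot p5) \land p5), \lnot p5):
            \lnot ((\lnot p1 \lor \lnot p5) \land p5): β-rule — branch into \lnot (\lnot p1 \lor \lnot p5)  //  \lnot p5.
              branch 2.1.1.1 (add \lnot (\lnot p1 \lor \lnot p5)):
                \lnot (\lnot p1 \lor \lnot p5): α-rule — add \lnot \lnot p1, \lnot \lnot p5.
                × closes — contains both p5 and \lnot p5.
              branch 2.1.1.2 (add \lnot p5):
                ○ open, literals {p5=0}.
          branch 2.1.2 (add \lnot \lnot ((\lnot p1 \lor \lnot p5) \land p5), \lnot \lnot p5):
            \lnot \lnot ((\lnot p1 \lor \lnot p5) \land p5): α-rule — add (\lnot p1 \lor \lnot p5), p5.
            (\lnot p1 \lor \lnot p5): β-rule — branch into \lnot p1  //  \lnot p5.
              branch 2.1.2.1 (add \lnot p1):
                ○ open, literals {p1=0, p5=1}.
              branch 2.1.2.2 (add \lnot p5):
                × closes — contains both p5 and \lnot p5.
      branch 2.2 (add \lnot ((p5 \lor p4) \leftrightarrow p1)):
        \lnot ((p5 \lor p4) \leftrightarrow p1): β-rule — branch into (p5 \lor p4), \lnot p1  //  \lnot (p5 \lor p4), p1.
          branch 2.2.1 (add (p5 \lor p4), \lnot p1):
            (p5 \lor p4): β-rule — branch into p5  //  p4.
              branch 2.2.1.1 (add p5):
                ○ open, literals {p1=0, p5=1}.
              branch 2.2.1.2 (add p4):
                ○ open, literals {p1=0, p4=1}.
          branch 2.2.2 (add \lnot (p5 \lor p4), p1):
            \lnot (p5 \lor p4): α-rule — add \lnot p5, \lnot p4.
            ○ open, literals {p1=1, p4=0, p5=0}.
2 branches closed, 11 open.
Each open branch fixes some atoms; the unmentioned ones are free. Counting distinct full assignments: branch {p2=0, p3=1, p4=1, p5=0} (p1) contributes 2 new; branch {p2=1, p3=1, p4=0, p5=0} (p1) contributes 2 new; branch {p2=1, p4=1, p5=1} (p3, p1) contributes 4 new; branch {p2=0, p4=0, p5=1} (p3, p1) contributes 4 new; branch {p2=1, p3=0, p4=1} (p1, p5) contributes 2 new; branch {p2=0, p3=0, p4=0} (p1, p5) contributes 2 new; branch {p5=0} (p4, p3, p1, p2) contributes 8 new; branch {p1=0, p5=1} (p4, p3, p2) contributes 4 new; branch {p1=0, p5=1} (p4, p3, p2) contributes 0 new; branch {p1=0, p4=1} (p3, p2, p5) contributes 0 new; branch {p1=1, p4=0, p5=0} (p3, p2) contributes 0 new. Total: 28.

28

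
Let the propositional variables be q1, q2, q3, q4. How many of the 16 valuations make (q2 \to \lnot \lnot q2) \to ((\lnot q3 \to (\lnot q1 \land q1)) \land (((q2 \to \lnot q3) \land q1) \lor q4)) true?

Initial set: {T ((q2 \to \lnot \lnot q2) \to ((\lnot q3 \to (\lnot q1 \land q1)) \land (((q2 \to \lnot q3) \land q1) \lor q4)))}.
T ((q2 \to \lnot \lnot q2) \to ((\lnot q3 \to (\lnot q1 \land q1)) \land (((q2 \to \lnot q3) \land q1) \lor q4))): β-rule — branch into F (q2 \to \lnot \lnot q2)  //  T ((\lnot q3 \to (\lnot q1 \land q1)) \land (((q2 \to \lnot q3) \land q1) \lor q4)).
  branch 1 (add F (q2 \to \lnot \lnot q2)):
    F (q2 \to \lnot \lnot q2): α-rule — add T q2, F \lnot \lnot q2.
    F \lnot \lnot q2: drop double negation, giving F q2.
    × closes — contains both q2 and \lnot q2.
  branch 2 (add T ((\lnot q3 \to (\lnot q1 \land q1)) \land (((q2 \to \lnot q3) \land q1) \lor q4))):
    T ((\lnot q3 \to (\lnot q1 \land q1)) \land (((q2 \to \lnot q3) \land q1) \lor q4)): α-rule — add T (\lnot q3 \to (\lnot q1 \land q1)), T (((q2 \to \lnot q3) \land q1) \lor q4).
    T (\lnot q3 \to (\lnot q1 \land q1)): β-rule — branch into F \lnot q3  //  T (\lnot q1 \land q1).
      branch 2.1 (add F \lnot q3):
        T (((q2 \to \lnot q3) \land q1) \lor q4): β-rule — branch into T ((q2 \to \lnot q3) \land q1)  //  T q4.
          branch 2.1.1 (add T ((q2 \to \lnot q3) \land q1)):
            T ((q2 \to \lnot q3) \land q1): α-rule — add T (q2 \to \lnot q3), T q1.
            T (q2 \to \lnot q3): β-rule — branch into F q2  //  T \lnot q3.
              branch 2.1.1.1 (add F q2):
                ○ open, literals {q1=T, q2=F, q3=T}.
              branch 2.1.1.2 (add T \lnot q3):
                × closes — contains both q3 and \lnot q3.
          branch 2.1.2 (add T q4):
            ○ open, literals {q3=T, q4=T}.
      branch 2.2 (add T (\lnot q1 \land q1)):
        T (\lnot q1 \land q1): α-rule — add T \lnot q1, T q1.
        × closes — contains both q1 and \lnot q1.
3 branches closed, 2 open.
Each open branch fixes some atoms; the unmentioned ones are free. Counting distinct full assignments: branch {q1=T, q2=F, q3=T} (q4) contributes 2 new; branch {q3=T, q4=T} (q1, q2) contributes 3 new. Total: 5.

5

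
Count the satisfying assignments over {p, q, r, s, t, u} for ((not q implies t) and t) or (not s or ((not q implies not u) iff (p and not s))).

52

Initial set: {(((not q implies t) and t) or (not s or ((not q implies not u) iff (p and not s))))}.
(((not q implies t) and t) or (not s or ((not q implies not u) iff (p and not s)))): β-rule — branch into ((not q implies t) and t)  //  (not s or ((not q implies not u) iff (p and not s))).
  branch 1 (add ((not q implies t) and t)):
    ((not q implies t) and t): α-rule — add (not q implies t), t.
    (not q implies t): β-rule — branch into not not q  //  t.
      branch 1.1 (add not not q):
        ○ open, literals {q=true, t=true}.
      branch 1.2 (add t):
        ○ open, literals {t=true}.
  branch 2 (add (not s or ((not q implies not u) iff (p and not s)))):
    (not s or ((not q implies not u) iff (p and not s))): β-rule — branch into not s  //  ((not q implies not u) iff (p and not s)).
      branch 2.1 (add not s):
        ○ open, literals {s=false}.
      branch 2.2 (add ((not q implies not u) iff (p and not s))):
        ((not q implies not u) iff (p and not s)): β-rule — branch into (not q implies not u), (p and not s)  //  not (not q implies not u), not (p and not s).
          branch 2.2.1 (add (not q implies not u), (p and not s)):
            (p and not s): α-rule — add p, not s.
            (not q implies not u): β-rule — branch into not not q  //  not u.
              branch 2.2.1.1 (add not not q):
                ○ open, literals {p=true, q=true, s=false}.
              branch 2.2.1.2 (add not u):
                ○ open, literals {p=true, s=false, u=false}.
          branch 2.2.2 (add not (not q implies not u), not (p and not s)):
            not (not q implies not u): α-rule — add not q, not not u.
            not (p and not s): β-rule — branch into not p  //  not not s.
              branch 2.2.2.1 (add not p):
                ○ open, literals {p=false, q=false, u=true}.
              branch 2.2.2.2 (add not not s):
                ○ open, literals {q=false, s=true, u=true}.
0 branches closed, 7 open.
Each open branch fixes some atoms; the unmentioned ones are free. Counting distinct full assignments: branch {q=true, t=true} (p, r, s, u) contributes 16 new; branch {t=true} (p, q, r, s, u) contributes 16 new; branch {s=false} (p, q, r, t, u) contributes 16 new; branch {p=true, q=true, s=false} (r, t, u) contributes 0 new; branch {p=true, s=false, u=false} (q, r, t) contributes 0 new; branch {p=false, q=false, u=true} (r, s, t) contributes 2 new; branch {q=false, s=true, u=true} (p, r, t) contributes 2 new. Total: 52.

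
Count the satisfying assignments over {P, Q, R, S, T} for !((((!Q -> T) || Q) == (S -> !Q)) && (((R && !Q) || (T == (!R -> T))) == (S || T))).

18

Initial set: {T !((((!Q -> T) || Q) == (S -> !Q)) && (((R && !Q) || (T == (!R -> T))) == (S || T)))}.
T !((((!Q -> T) || Q) == (S -> !Q)) && (((R && !Q) || (T == (!R -> T))) == (S || T))): β-rule — branch into F (((!Q -> T) || Q) == (S -> !Q))  //  F (((R && !Q) || (T == (!R -> T))) == (S || T)).
  branch 1 (add F (((!Q -> T) || Q) == (S -> !Q))):
    F (((!Q -> T) || Q) == (S -> !Q)): β-rule — branch into T ((!Q -> T) || Q), F (S -> !Q)  //  F ((!Q -> T) || Q), T (S -> !Q).
      branch 1.1 (add T ((!Q -> T) || Q), F (S -> !Q)):
        F (S -> !Q): α-rule — add T S, F !Q.
        T ((!Q -> T) || Q): β-rule — branch into T (!Q -> T)  //  T Q.
          branch 1.1.1 (add T (!Q -> T)):
            T (!Q -> T): β-rule — branch into F !Q  //  T T.
              branch 1.1.1.1 (add F !Q):
                ○ open, literals {Q=T, S=T}.
              branch 1.1.1.2 (add T T):
                ○ open, literals {Q=T, S=T, T=T}.
          branch 1.1.2 (add T Q):
            ○ open, literals {Q=T, S=T}.
      branch 1.2 (add F ((!Q -> T) || Q), T (S -> !Q)):
        F ((!Q -> T) || Q): α-rule — add F (!Q -> T), F Q.
        F (!Q -> T): α-rule — add T !Q, F T.
        T (S -> !Q): β-rule — branch into F S  //  T !Q.
          branch 1.2.1 (add F S):
            ○ open, literals {Q=F, S=F, T=F}.
          branch 1.2.2 (add T !Q):
            ○ open, literals {Q=F, T=F}.
  branch 2 (add F (((R && !Q) || (T == (!R -> T))) == (S || T))):
    F (((R && !Q) || (T == (!R -> T))) == (S || T)): β-rule — branch into T ((R && !Q) || (T == (!R -> T))), F (S || T)  //  F ((R && !Q) || (T == (!R -> T))), T (S || T).
      branch 2.1 (add T ((R && !Q) || (T == (!R -> T))), F (S || T)):
        F (S || T): α-rule — add F S, F T.
        T ((R && !Q) || (T == (!R -> T))): β-rule — branch into T (R && !Q)  //  T (T == (!R -> T)).
          branch 2.1.1 (add T (R && !Q)):
            T (R && !Q): α-rule — add T R, T !Q.
            ○ open, literals {Q=F, R=T, S=F, T=F}.
          branch 2.1.2 (add T (T == (!R -> T))):
            T (T == (!R -> T)): β-rule — branch into T T, T (!R -> T)  //  F T, F (!R -> T).
              branch 2.1.2.1 (add T T, T (!R -> T)):
                × closes — contains both T and !T.
              branch 2.1.2.2 (add F T, F (!R -> T)):
                F (!R -> T): α-rule — add T !R, F T.
                ○ open, literals {R=F, S=F, T=F}.
      branch 2.2 (add F ((R && !Q) || (T == (!R -> T))), T (S || T)):
        F ((R && !Q) || (T == (!R -> T))): α-rule — add F (R && !Q), F (T == (!R -> T)).
        T (S || T): β-rule — branch into T S  //  T T.
          branch 2.2.1 (add T S):
            F (R && !Q): β-rule — branch into F R  //  F !Q.
              branch 2.2.1.1 (add F R):
                F (T == (!R -> T)): β-rule — branch into T T, F (!R -> T)  //  F T, T (!R -> T).
                  branch 2.2.1.1.1 (add T T, F (!R -> T)):
                    F (!R -> T): α-rule — add T !R, F T.
                    × closes — contains both T and !T.
                  branch 2.2.1.1.2 (add F T, T (!R -> T)):
                    T (!R -> T): β-rule — branch into F !R  //  T T.
                      branch 2.2.1.1.2.1 (add F !R):
                        × closes — contains both R and !R.
                      branch 2.2.1.1.2.2 (add T T):
                        × closes — contains both T and !T.
              branch 2.2.1.2 (add F !Q):
                F (T == (!R -> T)): β-rule — branch into T T, F (!R -> T)  //  F T, T (!R -> T).
                  branch 2.2.1.2.1 (add T T, F (!R -> T)):
                    F (!R -> T): α-rule — add T !R, F T.
                    × closes — contains both T and !T.
                  branch 2.2.1.2.2 (add F T, T (!R -> T)):
                    T (!R -> T): β-rule — branch into F !R  //  T T.
                      branch 2.2.1.2.2.1 (add F !R):
                        ○ open, literals {Q=T, R=T, S=T, T=F}.
                      branch 2.2.1.2.2.2 (add T T):
                        × closes — contains both T and !T.
          branch 2.2.2 (add T T):
            F (R && !Q): β-rule — branch into F R  //  F !Q.
              branch 2.2.2.1 (add F R):
                F (T == (!R -> T)): β-rule — branch into T T, F (!R -> T)  //  F T, T (!R -> T).
                  branch 2.2.2.1.1 (add T T, F (!R -> T)):
                    F (!R -> T): α-rule — add T !R, F T.
                    × closes — contains both T and !T.
                  branch 2.2.2.1.2 (add F T, T (!R -> T)):
                    × closes — contains both T and !T.
              branch 2.2.2.2 (add F !Q):
                F (T == (!R -> T)): β-rule — branch into T T, F (!R -> T)  //  F T, T (!R -> T).
                  branch 2.2.2.2.1 (add T T, F (!R -> T)):
                    F (!R -> T): α-rule — add T !R, F T.
                    × closes — contains both T and !T.
                  branch 2.2.2.2.2 (add F T, T (!R -> T)):
                    × closes — contains both T and !T.
10 branches closed, 8 open.
Each open branch fixes some atoms; the unmentioned ones are free. Counting distinct full assignments: branch {Q=T, S=T} (P, R, T) contributes 8 new; branch {Q=T, S=T, T=T} (P, R) contributes 0 new; branch {Q=T, S=T} (P, R, T) contributes 0 new; branch {Q=F, S=F, T=F} (P, R) contributes 4 new; branch {Q=F, T=F} (P, R, S) contributes 4 new; branch {Q=F, R=T, S=F, T=F} (P) contributes 0 new; branch {R=F, S=F, T=F} (P, Q) contributes 2 new; branch {Q=T, R=T, S=T, T=F} (P) contributes 0 new. Total: 18.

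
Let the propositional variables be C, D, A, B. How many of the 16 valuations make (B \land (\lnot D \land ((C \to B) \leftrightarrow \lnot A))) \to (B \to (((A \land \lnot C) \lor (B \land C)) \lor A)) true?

15

Initial set: {((B \land (\lnot D \land ((C \to B) \leftrightarrow \lnot A))) \to (B \to (((A \land \lnot C) \lor (B \land C)) \lor A)))}.
((B \land (\lnot D \land ((C \to B) \leftrightarrow \lnot A))) \to (B \to (((A \land \lnot C) \lor (B \land C)) \lor A))): β-rule — branch into \lnot (B \land (\lnot D \land ((C \to B) \leftrightarrow \lnot A)))  //  (B \to (((A \land \lnot C) \lor (B \land C)) \lor A)).
  branch 1 (add \lnot (B \land (\lnot D \land ((C \to B) \leftrightarrow \lnot A)))):
    \lnot (B \land (\lnot D \land ((C \to B) \leftrightarrow \lnot A))): β-rule — branch into \lnot B  //  \lnot (\lnot D \land ((C \to B) \leftrightarrow \lnot A)).
      branch 1.1 (add \lnot B):
        ○ open, literals {B=0}.
      branch 1.2 (add \lnot (\lnot D \land ((C \to B) \leftrightarrow \lnot A))):
        \lnot (\lnot D \land ((C \to B) \leftrightarrow \lnot A)): β-rule — branch into \lnot \lnot D  //  \lnot ((C \to B) \leftrightarrow \lnot A).
          branch 1.2.1 (add \lnot \lnot D):
            ○ open, literals {D=1}.
          branch 1.2.2 (add \lnot ((C \to B) \leftrightarrow \lnot A)):
            \lnot ((C \to B) \leftrightarrow \lnot A): β-rule — branch into (C \to B), \lnot \lnot A  //  \lnot (C \to B), \lnot A.
              branch 1.2.2.1 (add (C \to B), \lnot \lnot A):
                (C \to B): β-rule — branch into \lnot C  //  B.
                  branch 1.2.2.1.1 (add \lnot C):
                    ○ open, literals {A=1, C=0}.
                  branch 1.2.2.1.2 (add B):
                    ○ open, literals {A=1, B=1}.
              branch 1.2.2.2 (add \lnot (C \to B), \lnot A):
                \lnot (C \to B): α-rule — add C, \lnot B.
                ○ open, literals {A=0, B=0, C=1}.
  branch 2 (add (B \to (((A \land \lnot C) \lor (B \land C)) \lor A))):
    (B \to (((A \land \lnot C) \lor (B \land C)) \lor A)): β-rule — branch into \lnot B  //  (((A \land \lnot C) \lor (B \land C)) \lor A).
      branch 2.1 (add \lnot B):
        ○ open, literals {B=0}.
      branch 2.2 (add (((A \land \lnot C) \lor (B \land C)) \lor A)):
        (((A \land \lnot C) \lor (B \land C)) \lor A): β-rule — branch into ((A \land \lnot C) \lor (B \land C))  //  A.
          branch 2.2.1 (add ((A \land \lnot C) \lor (B \land C))):
            ((A \land \lnot C) \lor (B \land C)): β-rule — branch into (A \land \lnot C)  //  (B \land C).
              branch 2.2.1.1 (add (A \land \lnot C)):
                (A \land \lnot C): α-rule — add A, \lnot C.
                ○ open, literals {A=1, C=0}.
              branch 2.2.1.2 (add (B \land C)):
                (B \land C): α-rule — add B, C.
                ○ open, literals {B=1, C=1}.
          branch 2.2.2 (add A):
            ○ open, literals {A=1}.
0 branches closed, 9 open.
Each open branch fixes some atoms; the unmentioned ones are free. Counting distinct full assignments: branch {B=0} (C, D, A) contributes 8 new; branch {D=1} (C, A, B) contributes 4 new; branch {A=1, C=0} (D, B) contributes 1 new; branch {A=1, B=1} (C, D) contributes 1 new; branch {A=0, B=0, C=1} (D) contributes 0 new; branch {B=0} (C, D, A) contributes 0 new; branch {A=1, C=0} (D, B) contributes 0 new; branch {B=1, C=1} (D, A) contributes 1 new; branch {A=1} (C, D, B) contributes 0 new. Total: 15.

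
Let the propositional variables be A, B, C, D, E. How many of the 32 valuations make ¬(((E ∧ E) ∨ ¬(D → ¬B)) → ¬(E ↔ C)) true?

10

Initial set: {¬(((E ∧ E) ∨ ¬(D → ¬B)) → ¬(E ↔ C))}.
¬(((E ∧ E) ∨ ¬(D → ¬B)) → ¬(E ↔ C)): α-rule — add ((E ∧ E) ∨ ¬(D → ¬B)), ¬¬(E ↔ C).
((E ∧ E) ∨ ¬(D → ¬B)): β-rule — branch into (E ∧ E)  //  ¬(D → ¬B).
  branch 1 (add (E ∧ E)):
    (E ∧ E): α-rule — add E, E.
    ¬¬(E ↔ C): β-rule — branch into E, C  //  ¬E, ¬C.
      branch 1.1 (add E, C):
        ○ open, literals {C=1, E=1}.
      branch 1.2 (add ¬E, ¬C):
        × closes — contains both E and ¬E.
  branch 2 (add ¬(D → ¬B)):
    ¬(D → ¬B): α-rule — add D, ¬¬B.
    ¬¬(E ↔ C): β-rule — branch into E, C  //  ¬E, ¬C.
      branch 2.1 (add E, C):
        ○ open, literals {B=1, C=1, D=1, E=1}.
      branch 2.2 (add ¬E, ¬C):
        ○ open, literals {B=1, C=0, D=1, E=0}.
1 branch closed, 3 open.
Each open branch fixes some atoms; the unmentioned ones are free. Counting distinct full assignments: branch {C=1, E=1} (A, B, D) contributes 8 new; branch {B=1, C=1, D=1, E=1} (A) contributes 0 new; branch {B=1, C=0, D=1, E=0} (A) contributes 2 new. Total: 10.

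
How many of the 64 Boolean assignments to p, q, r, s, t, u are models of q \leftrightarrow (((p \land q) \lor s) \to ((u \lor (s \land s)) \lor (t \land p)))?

30

Initial set: {(q \leftrightarrow (((p \land q) \lor s) \to ((u \lor (s \land s)) \lor (t \land p))))}.
(q \leftrightarrow (((p \land q) \lor s) \to ((u \lor (s \land s)) \lor (t \land p)))): β-rule — branch into q, (((p \land q) \lor s) \to ((u \lor (s \land s)) \lor (t \land p)))  //  \lnot q, \lnot (((p \land q) \lor s) \to ((u \lor (s \land s)) \lor (t \land p))).
  branch 1 (add q, (((p \land q) \lor s) \to ((u \lor (s \land s)) \lor (t \land p)))):
    (((p \land q) \lor s) \to ((u \lor (s \land s)) \lor (t \land p))): β-rule — branch into \lnot ((p \land q) \lor s)  //  ((u \lor (s \land s)) \lor (t \land p)).
      branch 1.1 (add \lnot ((p \land q) \lor s)):
        \lnot ((p \land q) \lor s): α-rule — add \lnot (p \land q), \lnot s.
        \lnot (p \land q): β-rule — branch into \lnot p  //  \lnot q.
          branch 1.1.1 (add \lnot p):
            ○ open, literals {p=0, q=1, s=0}.
          branch 1.1.2 (add \lnot q):
            × closes — contains both q and \lnot q.
      branch 1.2 (add ((u \lor (s \land s)) \lor (t \land p))):
        ((u \lor (s \land s)) \lor (t \land p)): β-rule — branch into (u \lor (s \land s))  //  (t \land p).
          branch 1.2.1 (add (u \lor (s \land s))):
            (u \lor (s \land s)): β-rule — branch into u  //  (s \land s).
              branch 1.2.1.1 (add u):
                ○ open, literals {q=1, u=1}.
              branch 1.2.1.2 (add (s \land s)):
                (s \land s): α-rule — add s, s.
                ○ open, literals {q=1, s=1}.
          branch 1.2.2 (add (t \land p)):
            (t \land p): α-rule — add t, p.
            ○ open, literals {p=1, q=1, t=1}.
  branch 2 (add \lnot q, \lnot (((p \land q) \lor s) \to ((u \lor (s \land s)) \lor (t \land p)))):
    \lnot (((p \land q) \lor s) \to ((u \lor (s \land s)) \lor (t \land p))): α-rule — add ((p \land q) \lor s), \lnot ((u \lor (s \land s)) \lor (t \land p)).
    \lnot ((u \lor (s \land s)) \lor (t \land p)): α-rule — add \lnot (u \lor (s \land s)), \lnot (t \land p).
    \lnot (u \lor (s \land s)): α-rule — add \lnot u, \lnot (s \land s).
    ((p \land q) \lor s): β-rule — branch into (p \land q)  //  s.
      branch 2.1 (add (p \land q)):
        (p \land q): α-rule — add p, q.
        × closes — contains both q and \lnot q.
      branch 2.2 (add s):
        \lnot (t \land p): β-rule — branch into \lnot t  //  \lnot p.
          branch 2.2.1 (add \lnot t):
            \lnot (s \land s): β-rule — branch into \lnot s  //  \lnot s.
              branch 2.2.1.1 (add \lnot s):
                × closes — contains both s and \lnot s.
              branch 2.2.1.2 (add \lnot s):
                × closes — contains both s and \lnot s.
          branch 2.2.2 (add \lnot p):
            \lnot (s \land s): β-rule — branch into \lnot s  //  \lnot s.
              branch 2.2.2.1 (add \lnot s):
                × closes — contains both s and \lnot s.
              branch 2.2.2.2 (add \lnot s):
                × closes — contains both s and \lnot s.
6 branches closed, 4 open.
Each open branch fixes some atoms; the unmentioned ones are free. Counting distinct full assignments: branch {p=0, q=1, s=0} (r, t, u) contributes 8 new; branch {q=1, u=1} (p, r, s, t) contributes 12 new; branch {q=1, s=1} (p, r, t, u) contributes 8 new; branch {p=1, q=1, t=1} (r, s, u) contributes 2 new. Total: 30.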